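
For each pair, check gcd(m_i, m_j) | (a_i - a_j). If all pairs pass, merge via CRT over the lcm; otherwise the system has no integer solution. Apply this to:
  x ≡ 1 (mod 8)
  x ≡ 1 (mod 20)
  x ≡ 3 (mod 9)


Moduli 8, 20, 9 are not pairwise coprime, so CRT works modulo lcm(m_i) when all pairwise compatibility conditions hold.
Pairwise compatibility: gcd(m_i, m_j) must divide a_i - a_j for every pair.
Merge one congruence at a time:
  Start: x ≡ 1 (mod 8).
  Combine with x ≡ 1 (mod 20): gcd(8, 20) = 4; 1 - 1 = 0, which IS divisible by 4, so compatible.
    Write x = 1 + 8·t and substitute into x ≡ 1 (mod 20): 8·t ≡ 1 − 1 = 0 (mod 20).
    Divide the congruence (and modulus) by g = 4: 2·t ≡ 0 (mod 5).
    The inverse of 2 mod 5 is 3 (since 2·3 = 6 = 1·5 + 1), so t ≡ 3·0 = 0 ≡ 0 (mod 5).
    Then x = 1 + 8·0 = 1, valid modulo lcm(8, 20) = 40: x ≡ 1 (mod 40).
  Combine with x ≡ 3 (mod 9): gcd(40, 9) = 1; 3 - 1 = 2, which IS divisible by 1, so compatible.
    Write x = 1 + 40·t and substitute into x ≡ 3 (mod 9): 40·t ≡ 3 − 1 = 2 (mod 9).
    Reduce coefficients mod 9: 4·t ≡ 2 (mod 9).
    The inverse of 4 mod 9 is 7 (since 4·7 = 28 = 3·9 + 1), so t ≡ 7·2 = 14 ≡ 5 (mod 9).
    Then x = 1 + 40·5 = 201, valid modulo lcm(40, 9) = 360: x ≡ 201 (mod 360).
Verify: 201 mod 8 = 1, 201 mod 20 = 1, 201 mod 9 = 3.

x ≡ 201 (mod 360).


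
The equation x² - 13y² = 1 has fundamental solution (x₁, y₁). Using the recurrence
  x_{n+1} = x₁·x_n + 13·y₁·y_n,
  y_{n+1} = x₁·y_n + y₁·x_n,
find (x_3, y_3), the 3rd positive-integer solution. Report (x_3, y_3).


Step 1: Find the fundamental solution (x₁, y₁) of x² - 13y² = 1.
  Expand √13 as a continued fraction. a₀ = ⌊√13⌋ = 3; iterate m_{k+1} = d_k·a_k − m_k, d_{k+1} = (13 − m_{k+1}²)/d_k, a_{k+1} = ⌊(a₀ + m_{k+1})/d_{k+1}⌋ (starting m₀ = 0, d₀ = 1), with convergents p_k = a_k·p_{k-1} + p_{k-2}, q_k = a_k·q_{k-1} + q_{k-2} (p₋₁ = 1, q₋₁ = 0):
  k = 0: a₀ = 3; p₀/q₀ = 3/1; p₀² − 13·q₀² = 9 − 13 = -4.
  k = 1: m = 3, d = 4, a = ⌊(3 + 3)/4⌋ = 1; p/q = (1·3 + 1)/(1·1 + 0) = 4/1; p² − 13·q² = 16 − 13 = 3.
  k = 2: m = 1, d = 3, a = ⌊(3 + 1)/3⌋ = 1; p/q = (1·4 + 3)/(1·1 + 1) = 7/2; p² − 13·q² = 49 − 52 = -3.
  k = 3: m = 2, d = 3, a = ⌊(3 + 2)/3⌋ = 1; p/q = (1·7 + 4)/(1·2 + 1) = 11/3; p² − 13·q² = 121 − 117 = 4.
  k = 4: m = 1, d = 4, a = ⌊(3 + 1)/4⌋ = 1; p/q = (1·11 + 7)/(1·3 + 2) = 18/5; p² − 13·q² = 324 − 325 = -1.
  k = 5: m = 3, d = 1, a = ⌊(3 + 3)/1⌋ = 6; p/q = (6·18 + 11)/(6·5 + 3) = 119/33; p² − 13·q² = 14161 − 14157 = 4.
  k = 6: m = 3, d = 4, a = ⌊(3 + 3)/4⌋ = 1; p/q = (1·119 + 18)/(1·33 + 5) = 137/38; p² − 13·q² = 18769 − 18772 = -3.
  k = 7: m = 1, d = 3, a = ⌊(3 + 1)/3⌋ = 1; p/q = (1·137 + 119)/(1·38 + 33) = 256/71; p² − 13·q² = 65536 − 65533 = 3.
  k = 8: m = 2, d = 3, a = ⌊(3 + 2)/3⌋ = 1; p/q = (1·256 + 137)/(1·71 + 38) = 393/109; p² − 13·q² = 154449 − 154453 = -4.
  k = 9: m = 1, d = 4, a = ⌊(3 + 1)/4⌋ = 1; p/q = (1·393 + 256)/(1·109 + 71) = 649/180; p² − 13·q² = 421201 − 421200 = 1.
  The first convergent with p² − 13·q² = 1 gives the fundamental solution (x₁, y₁) = (649, 180).
Step 2: Apply the recurrence (x_{n+1}, y_{n+1}) = (x₁x_n + 13y₁y_n, x₁y_n + y₁x_n) repeatedly.
  From (x_1, y_1) = (649, 180): x_2 = 649·649 + 13·180·180 = 842401; y_2 = 649·180 + 180·649 = 233640.
  From (x_2, y_2) = (842401, 233640): x_3 = 649·842401 + 13·180·233640 = 1093435849; y_3 = 649·233640 + 180·842401 = 303264540.
Step 3: Verify x_3² - 13·y_3² = 1195601955878350801 - 1195601955878350800 = 1 (should be 1). ✓

(x_1, y_1) = (649, 180); (x_3, y_3) = (1093435849, 303264540).


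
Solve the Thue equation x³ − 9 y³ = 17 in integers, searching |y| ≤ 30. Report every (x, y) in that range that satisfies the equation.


The equation is x³ - 9y³ = 17. For fixed y, x³ = 9·y³ + 17, so a solution requires the RHS to be a perfect cube.
Strategy: iterate y from -30 to 30, compute RHS = 9·y³ + 17, and check whether it is a (positive or negative) perfect cube.
Check small values of y:
  y = 0: RHS = 17 is not a perfect cube.
  y = 1: RHS = 26 is not a perfect cube.
  y = -1: RHS = 8 = (2)³ ⇒ x = 2 works.
  y = 2: RHS = 89 is not a perfect cube.
  y = -2: RHS = -55 is not a perfect cube.
  y = 3: RHS = 260 is not a perfect cube.
  y = -3: RHS = -226 is not a perfect cube.
Continuing, at y = -25: RHS = -140608 = (-52)³ ⇒ x = -52 works.
Searching the remaining y in |y| ≤ 30 finds no further solutions.
Collected solutions: (2, -1), (-52, -25).

Solutions (with |y| ≤ 30): (2, -1), (-52, -25).


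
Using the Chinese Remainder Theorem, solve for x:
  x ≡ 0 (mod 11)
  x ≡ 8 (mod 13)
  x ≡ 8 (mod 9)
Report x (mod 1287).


Moduli 11, 13, 9 are pairwise coprime; by CRT there is a unique solution modulo M = 11 · 13 · 9 = 1287.
Solve pairwise, accumulating the modulus:
  Start with x ≡ 0 (mod 11).
  Combine with x ≡ 8 (mod 13): since gcd(11, 13) = 1, we get a unique residue mod 143.
    Write x = 0 + 11·t and substitute into x ≡ 8 (mod 13): 11·t ≡ 8 − 0 = 8 (mod 13).
    The inverse of 11 mod 13 is 6 (since 11·6 = 66 = 5·13 + 1), so t ≡ 6·8 = 48 ≡ 9 (mod 13).
    Then x = 0 + 11·9 = 99, valid modulo lcm(11, 13) = 143: x ≡ 99 (mod 143).
  Combine with x ≡ 8 (mod 9): since gcd(143, 9) = 1, we get a unique residue mod 1287.
    Write x = 99 + 143·t and substitute into x ≡ 8 (mod 9): 143·t ≡ 8 − 99 = -91 (mod 9).
    Reduce coefficients mod 9: 8·t ≡ 8 (mod 9).
    The inverse of 8 mod 9 is 8 (since 8·8 = 64 = 7·9 + 1), so t ≡ 8·8 = 64 ≡ 1 (mod 9).
    Then x = 99 + 143·1 = 242, valid modulo lcm(143, 9) = 1287: x ≡ 242 (mod 1287).
Verify: 242 mod 11 = 0 ✓, 242 mod 13 = 8 ✓, 242 mod 9 = 8 ✓.

x ≡ 242 (mod 1287).


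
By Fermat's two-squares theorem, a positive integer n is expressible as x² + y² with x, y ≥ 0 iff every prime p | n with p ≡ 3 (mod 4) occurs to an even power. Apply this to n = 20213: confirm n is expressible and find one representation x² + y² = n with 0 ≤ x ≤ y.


Step 1: Factor n = 20213 = 17 · 29 · 41.
Step 2: Check the mod-4 condition on each prime factor: 17 ≡ 1 (mod 4), exponent 1; 29 ≡ 1 (mod 4), exponent 1; 41 ≡ 1 (mod 4), exponent 1.
All primes ≡ 3 (mod 4) appear to even exponent (or don't appear), so by the two-squares theorem n IS expressible as a sum of two squares.
Step 3: Build a representation. Here n = 17 · 29 · 41 is a product of primes ≡ 1 (mod 4). Each prime p ≡ 1 (mod 4) is itself a sum of two squares; find a² by testing p − a² for a perfect square:
  17: 17 − 1² = 16 = 4² ⇒ 17 = 1² + 4².
  29: 29 − 1² = 28, 29 − 2² = 25 = 5² ⇒ 29 = 2² + 5².
  41: 41 − 1² = 40, 41 − 2² = 37, 41 − 3² = 32, 41 − 4² = 25 = 5² ⇒ 41 = 4² + 5².
  Combine using the Brahmagupta–Fibonacci identity (a² + b²)(c² + d²) = (ac − bd)² + (ad + bc)² = (ac + bd)² + (ad − bc)²:
  17 · 29 = 493: from (1² + 4²)(2² + 5²), take (1·2 − 4·5, 1·5 + 4·2) = (2 − 20, 5 + 8) = (-18, 13); dropping signs (only squares matter) gives (18, 13); check 18² + 13² = 324 + 169 = 493 ✓.
  493 · 41 = 20213: from (18² + 13²)(4² + 5²), take (18·4 − 13·5, 18·5 + 13·4) = (72 − 65, 90 + 52) = (7, 142); check 7² + 142² = 49 + 20164 = 20213 ✓.
Step 4: Order so x ≤ y and verify: 7² + 142² = 49 + 20164 = 20213 = n. ✓

n = 20213 = 7² + 142² (one valid representation with x ≤ y).


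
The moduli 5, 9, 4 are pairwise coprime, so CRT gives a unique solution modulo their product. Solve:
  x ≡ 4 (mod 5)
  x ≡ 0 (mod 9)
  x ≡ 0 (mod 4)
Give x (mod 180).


Moduli 5, 9, 4 are pairwise coprime; by CRT there is a unique solution modulo M = 5 · 9 · 4 = 180.
Solve pairwise, accumulating the modulus:
  Start with x ≡ 4 (mod 5).
  Combine with x ≡ 0 (mod 9): since gcd(5, 9) = 1, we get a unique residue mod 45.
    Write x = 4 + 5·t and substitute into x ≡ 0 (mod 9): 5·t ≡ 0 − 4 = -4 (mod 9).
    Reduce coefficients mod 9: 5·t ≡ 5 (mod 9).
    The inverse of 5 mod 9 is 2 (since 5·2 = 10 = 1·9 + 1), so t ≡ 2·5 = 10 ≡ 1 (mod 9).
    Then x = 4 + 5·1 = 9, valid modulo lcm(5, 9) = 45: x ≡ 9 (mod 45).
  Combine with x ≡ 0 (mod 4): since gcd(45, 4) = 1, we get a unique residue mod 180.
    Write x = 9 + 45·t and substitute into x ≡ 0 (mod 4): 45·t ≡ 0 − 9 = -9 (mod 4).
    Reduce coefficients mod 4: 1·t ≡ 3 (mod 4).
    So t ≡ 3 (mod 4).
    Then x = 9 + 45·3 = 144, valid modulo lcm(45, 4) = 180: x ≡ 144 (mod 180).
Verify: 144 mod 5 = 4 ✓, 144 mod 9 = 0 ✓, 144 mod 4 = 0 ✓.

x ≡ 144 (mod 180).


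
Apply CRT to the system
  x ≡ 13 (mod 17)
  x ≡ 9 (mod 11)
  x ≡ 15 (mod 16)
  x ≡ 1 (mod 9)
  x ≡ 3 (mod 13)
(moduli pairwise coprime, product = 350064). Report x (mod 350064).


Product of moduli M = 17 · 11 · 16 · 9 · 13 = 350064.
Merge one congruence at a time:
  Start: x ≡ 13 (mod 17).
  Combine with x ≡ 9 (mod 11); new modulus lcm = 187.
    Write x = 13 + 17·t and substitute into x ≡ 9 (mod 11): 17·t ≡ 9 − 13 = -4 (mod 11).
    Reduce coefficients mod 11: 6·t ≡ 7 (mod 11).
    The inverse of 6 mod 11 is 2 (since 6·2 = 12 = 1·11 + 1), so t ≡ 2·7 = 14 ≡ 3 (mod 11).
    Then x = 13 + 17·3 = 64, valid modulo lcm(17, 11) = 187: x ≡ 64 (mod 187).
  Combine with x ≡ 15 (mod 16); new modulus lcm = 2992.
    Write x = 64 + 187·t and substitute into x ≡ 15 (mod 16): 187·t ≡ 15 − 64 = -49 (mod 16).
    Reduce coefficients mod 16: 11·t ≡ 15 (mod 16).
    The inverse of 11 mod 16 is 3 (since 11·3 = 33 = 2·16 + 1), so t ≡ 3·15 = 45 ≡ 13 (mod 16).
    Then x = 64 + 187·13 = 2495, valid modulo lcm(187, 16) = 2992: x ≡ 2495 (mod 2992).
  Combine with x ≡ 1 (mod 9); new modulus lcm = 26928.
    Write x = 2495 + 2992·t and substitute into x ≡ 1 (mod 9): 2992·t ≡ 1 − 2495 = -2494 (mod 9).
    Reduce coefficients mod 9: 4·t ≡ 8 (mod 9).
    The inverse of 4 mod 9 is 7 (since 4·7 = 28 = 3·9 + 1), so t ≡ 7·8 = 56 ≡ 2 (mod 9).
    Then x = 2495 + 2992·2 = 8479, valid modulo lcm(2992, 9) = 26928: x ≡ 8479 (mod 26928).
  Combine with x ≡ 3 (mod 13); new modulus lcm = 350064.
    Write x = 8479 + 26928·t and substitute into x ≡ 3 (mod 13): 26928·t ≡ 3 − 8479 = -8476 (mod 13).
    Reduce coefficients mod 13: 5·t ≡ 0 (mod 13).
    The inverse of 5 mod 13 is 8 (since 5·8 = 40 = 3·13 + 1), so t ≡ 8·0 = 0 ≡ 0 (mod 13).
    Then x = 8479 + 26928·0 = 8479, valid modulo lcm(26928, 13) = 350064: x ≡ 8479 (mod 350064).
Verify against each original: 8479 mod 17 = 13, 8479 mod 11 = 9, 8479 mod 16 = 15, 8479 mod 9 = 1, 8479 mod 13 = 3.

x ≡ 8479 (mod 350064).


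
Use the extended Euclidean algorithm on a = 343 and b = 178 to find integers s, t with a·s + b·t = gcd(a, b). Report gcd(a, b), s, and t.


Euclidean algorithm on (343, 178) — divide until remainder is 0:
  343 = 1 · 178 + 165
  178 = 1 · 165 + 13
  165 = 12 · 13 + 9
  13 = 1 · 9 + 4
  9 = 2 · 4 + 1
  4 = 4 · 1 + 0
gcd(343, 178) = 1.
Track Bezout coefficients alongside the remainders: start with r₀ = 343 = a·1 + b·0 (s = 1, t = 0) and r₁ = 178 = a·0 + b·1 (s = 0, t = 1); each new remainder r_{k+1} = r_{k-1} − q_k·r_k inherits s_{k+1} = s_{k-1} − q_k·s_k, t_{k+1} = t_{k-1} − q_k·t_k, so r_k = a·s_k + b·t_k at every step:
  q = 1: r = 165, s = 1 − 1·0 = 1, t = 0 − 1·1 = -1  (check: 343·1 + 178·(-1) = 165)
  q = 1: r = 13, s = 0 − 1·1 = -1, t = 1 − 1·(-1) = 2  (check: 343·(-1) + 178·2 = 13)
  q = 12: r = 9, s = 1 − 12·(-1) = 13, t = -1 − 12·2 = -25  (check: 343·13 + 178·(-25) = 9)
  q = 1: r = 4, s = -1 − 1·13 = -14, t = 2 − 1·(-25) = 27  (check: 343·(-14) + 178·27 = 4)
  q = 2: r = 1, s = 13 − 2·(-14) = 41, t = -25 − 2·27 = -79  (check: 343·41 + 178·(-79) = 1)
The row with r = 1 (the gcd) gives the Bezout coefficients s = 41, t = -79.
Result: 343 · (41) + 178 · (-79) = 1.

gcd(343, 178) = 1; s = 41, t = -79 (check: 343·41 + 178·(-79) = 1).


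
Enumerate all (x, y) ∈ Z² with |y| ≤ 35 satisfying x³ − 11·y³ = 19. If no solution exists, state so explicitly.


The equation is x³ - 11y³ = 19. For fixed y, x³ = 11·y³ + 19, so a solution requires the RHS to be a perfect cube.
Strategy: iterate y from -35 to 35, compute RHS = 11·y³ + 19, and check whether it is a (positive or negative) perfect cube.
Check small values of y:
  y = 0: RHS = 19 is not a perfect cube.
  y = 1: RHS = 30 is not a perfect cube.
  y = -1: RHS = 8 = (2)³ ⇒ x = 2 works.
  y = 2: RHS = 107 is not a perfect cube.
  y = -2: RHS = -69 is not a perfect cube.
  y = 3: RHS = 316 is not a perfect cube.
  y = -3: RHS = -278 is not a perfect cube.
Continuing, at y = -9: RHS = -8000 = (-20)³ ⇒ x = -20 works.
Searching the remaining y in |y| ≤ 35 finds no further solutions.
Collected solutions: (2, -1), (-20, -9).

Solutions (with |y| ≤ 35): (2, -1), (-20, -9).


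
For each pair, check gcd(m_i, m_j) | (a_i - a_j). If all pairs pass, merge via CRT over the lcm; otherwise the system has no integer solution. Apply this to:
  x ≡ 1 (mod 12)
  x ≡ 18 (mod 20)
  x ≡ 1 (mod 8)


Moduli 12, 20, 8 are not pairwise coprime, so CRT works modulo lcm(m_i) when all pairwise compatibility conditions hold.
Pairwise compatibility: gcd(m_i, m_j) must divide a_i - a_j for every pair.
Merge one congruence at a time:
  Start: x ≡ 1 (mod 12).
  Combine with x ≡ 18 (mod 20): gcd(12, 20) = 4, and 18 - 1 = 17 is NOT divisible by 4.
    ⇒ system is inconsistent (no integer solution).

No solution (the system is inconsistent).


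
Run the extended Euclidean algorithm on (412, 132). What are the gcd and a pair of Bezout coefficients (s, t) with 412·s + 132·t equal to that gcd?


Euclidean algorithm on (412, 132) — divide until remainder is 0:
  412 = 3 · 132 + 16
  132 = 8 · 16 + 4
  16 = 4 · 4 + 0
gcd(412, 132) = 4.
Track Bezout coefficients alongside the remainders: start with r₀ = 412 = a·1 + b·0 (s = 1, t = 0) and r₁ = 132 = a·0 + b·1 (s = 0, t = 1); each new remainder r_{k+1} = r_{k-1} − q_k·r_k inherits s_{k+1} = s_{k-1} − q_k·s_k, t_{k+1} = t_{k-1} − q_k·t_k, so r_k = a·s_k + b·t_k at every step:
  q = 3: r = 16, s = 1 − 3·0 = 1, t = 0 − 3·1 = -3  (check: 412·1 + 132·(-3) = 16)
  q = 8: r = 4, s = 0 − 8·1 = -8, t = 1 − 8·(-3) = 25  (check: 412·(-8) + 132·25 = 4)
The row with r = 4 (the gcd) gives the Bezout coefficients s = -8, t = 25.
Result: 412 · (-8) + 132 · (25) = 4.

gcd(412, 132) = 4; s = -8, t = 25 (check: 412·(-8) + 132·25 = 4).


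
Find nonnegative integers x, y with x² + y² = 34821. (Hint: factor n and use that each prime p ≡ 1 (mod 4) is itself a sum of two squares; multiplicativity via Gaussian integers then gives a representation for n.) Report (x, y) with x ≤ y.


Step 1: Factor n = 34821 = 3^2 · 53 · 73.
Step 2: Check the mod-4 condition on each prime factor: 3 ≡ 3 (mod 4), exponent 2 (must be even); 53 ≡ 1 (mod 4), exponent 1; 73 ≡ 1 (mod 4), exponent 1.
All primes ≡ 3 (mod 4) appear to even exponent (or don't appear), so by the two-squares theorem n IS expressible as a sum of two squares.
Step 3: Build a representation. Group n = k² · m with k = 3 and m = 53 · 73 = 3869 (a product of primes ≡ 1 (mod 4)); a representation of m scales to one of n via (k·x)² + (k·y)² = k²(x² + y²). Each prime p ≡ 1 (mod 4) is itself a sum of two squares; find a² by testing p − a² for a perfect square:
  53: 53 − 1² = 52, 53 − 2² = 49 = 7² ⇒ 53 = 2² + 7².
  73: 73 − 1² = 72, 73 − 2² = 69, 73 − 3² = 64 = 8² ⇒ 73 = 3² + 8².
  Combine using the Brahmagupta–Fibonacci identity (a² + b²)(c² + d²) = (ac − bd)² + (ad + bc)² = (ac + bd)² + (ad − bc)²:
  53 · 73 = 3869: from (2² + 7²)(3² + 8²), take (2·3 − 7·8, 2·8 + 7·3) = (6 − 56, 16 + 21) = (-50, 37); dropping signs (only squares matter) gives (50, 37); check 50² + 37² = 2500 + 1369 = 3869 ✓.
  Scale by k = 3: (3·50, 3·37) = (150, 111).
Step 4: Order so x ≤ y and verify: 111² + 150² = 12321 + 22500 = 34821 = n. ✓

n = 34821 = 111² + 150² (one valid representation with x ≤ y).


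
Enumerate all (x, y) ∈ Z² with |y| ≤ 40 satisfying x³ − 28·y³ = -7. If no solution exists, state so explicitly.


The equation is x³ - 28y³ = -7. For fixed y, x³ = 28·y³ − 7, so a solution requires the RHS to be a perfect cube.
Strategy: iterate y from -40 to 40, compute RHS = 28·y³ − 7, and check whether it is a (positive or negative) perfect cube.
Check small values of y:
  y = 0: RHS = -7 is not a perfect cube.
  y = 1: RHS = 21 is not a perfect cube.
  y = -1: RHS = -35 is not a perfect cube.
  y = 2: RHS = 217 is not a perfect cube.
  y = -2: RHS = -231 is not a perfect cube.
  y = 3: RHS = 749 is not a perfect cube.
  y = -3: RHS = -763 is not a perfect cube.
Continuing the search up to |y| = 40 finds no solutions either.
No (x, y) in the scanned range satisfies the equation.

No integer solutions with |y| ≤ 40.


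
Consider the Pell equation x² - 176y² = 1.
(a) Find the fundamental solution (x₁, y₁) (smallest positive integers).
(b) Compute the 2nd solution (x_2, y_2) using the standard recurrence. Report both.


Step 1: Find the fundamental solution (x₁, y₁) of x² - 176y² = 1.
  Expand √176 as a continued fraction. a₀ = ⌊√176⌋ = 13; iterate m_{k+1} = d_k·a_k − m_k, d_{k+1} = (176 − m_{k+1}²)/d_k, a_{k+1} = ⌊(a₀ + m_{k+1})/d_{k+1}⌋ (starting m₀ = 0, d₀ = 1), with convergents p_k = a_k·p_{k-1} + p_{k-2}, q_k = a_k·q_{k-1} + q_{k-2} (p₋₁ = 1, q₋₁ = 0):
  k = 0: a₀ = 13; p₀/q₀ = 13/1; p₀² − 176·q₀² = 169 − 176 = -7.
  k = 1: m = 13, d = 7, a = ⌊(13 + 13)/7⌋ = 3; p/q = (3·13 + 1)/(3·1 + 0) = 40/3; p² − 176·q² = 1600 − 1584 = 16.
  k = 2: m = 8, d = 16, a = ⌊(13 + 8)/16⌋ = 1; p/q = (1·40 + 13)/(1·3 + 1) = 53/4; p² − 176·q² = 2809 − 2816 = -7.
  k = 3: m = 8, d = 7, a = ⌊(13 + 8)/7⌋ = 3; p/q = (3·53 + 40)/(3·4 + 3) = 199/15; p² − 176·q² = 39601 − 39600 = 1.
  The first convergent with p² − 176·q² = 1 gives the fundamental solution (x₁, y₁) = (199, 15).
Step 2: Apply the recurrence (x_{n+1}, y_{n+1}) = (x₁x_n + 176y₁y_n, x₁y_n + y₁x_n) repeatedly.
  From (x_1, y_1) = (199, 15): x_2 = 199·199 + 176·15·15 = 79201; y_2 = 199·15 + 15·199 = 5970.
Step 3: Verify x_2² - 176·y_2² = 6272798401 - 6272798400 = 1 (should be 1). ✓

(x_1, y_1) = (199, 15); (x_2, y_2) = (79201, 5970).


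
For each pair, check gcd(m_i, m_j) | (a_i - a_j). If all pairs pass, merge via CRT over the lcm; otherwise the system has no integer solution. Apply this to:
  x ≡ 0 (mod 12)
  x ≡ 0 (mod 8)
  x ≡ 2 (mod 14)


Moduli 12, 8, 14 are not pairwise coprime, so CRT works modulo lcm(m_i) when all pairwise compatibility conditions hold.
Pairwise compatibility: gcd(m_i, m_j) must divide a_i - a_j for every pair.
Merge one congruence at a time:
  Start: x ≡ 0 (mod 12).
  Combine with x ≡ 0 (mod 8): gcd(12, 8) = 4; 0 - 0 = 0, which IS divisible by 4, so compatible.
    Write x = 0 + 12·t and substitute into x ≡ 0 (mod 8): 12·t ≡ 0 − 0 = 0 (mod 8).
    Divide the congruence (and modulus) by g = 4: 3·t ≡ 0 (mod 2).
    Reduce coefficients mod 2: 1·t ≡ 0 (mod 2).
    So t ≡ 0 (mod 2).
    Then x = 0 + 12·0 = 0, valid modulo lcm(12, 8) = 24: x ≡ 0 (mod 24).
  Combine with x ≡ 2 (mod 14): gcd(24, 14) = 2; 2 - 0 = 2, which IS divisible by 2, so compatible.
    Write x = 0 + 24·t and substitute into x ≡ 2 (mod 14): 24·t ≡ 2 − 0 = 2 (mod 14).
    Divide the congruence (and modulus) by g = 2: 12·t ≡ 1 (mod 7).
    Reduce coefficients mod 7: 5·t ≡ 1 (mod 7).
    The inverse of 5 mod 7 is 3 (since 5·3 = 15 = 2·7 + 1), so t ≡ 3·1 = 3 ≡ 3 (mod 7).
    Then x = 0 + 24·3 = 72, valid modulo lcm(24, 14) = 168: x ≡ 72 (mod 168).
Verify: 72 mod 12 = 0, 72 mod 8 = 0, 72 mod 14 = 2.

x ≡ 72 (mod 168).


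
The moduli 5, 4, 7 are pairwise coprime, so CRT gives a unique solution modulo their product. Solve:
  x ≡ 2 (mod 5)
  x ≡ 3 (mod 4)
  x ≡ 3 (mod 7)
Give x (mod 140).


Moduli 5, 4, 7 are pairwise coprime; by CRT there is a unique solution modulo M = 5 · 4 · 7 = 140.
Solve pairwise, accumulating the modulus:
  Start with x ≡ 2 (mod 5).
  Combine with x ≡ 3 (mod 4): since gcd(5, 4) = 1, we get a unique residue mod 20.
    Write x = 2 + 5·t and substitute into x ≡ 3 (mod 4): 5·t ≡ 3 − 2 = 1 (mod 4).
    Reduce coefficients mod 4: 1·t ≡ 1 (mod 4).
    So t ≡ 1 (mod 4).
    Then x = 2 + 5·1 = 7, valid modulo lcm(5, 4) = 20: x ≡ 7 (mod 20).
  Combine with x ≡ 3 (mod 7): since gcd(20, 7) = 1, we get a unique residue mod 140.
    Write x = 7 + 20·t and substitute into x ≡ 3 (mod 7): 20·t ≡ 3 − 7 = -4 (mod 7).
    Reduce coefficients mod 7: 6·t ≡ 3 (mod 7).
    The inverse of 6 mod 7 is 6 (since 6·6 = 36 = 5·7 + 1), so t ≡ 6·3 = 18 ≡ 4 (mod 7).
    Then x = 7 + 20·4 = 87, valid modulo lcm(20, 7) = 140: x ≡ 87 (mod 140).
Verify: 87 mod 5 = 2 ✓, 87 mod 4 = 3 ✓, 87 mod 7 = 3 ✓.

x ≡ 87 (mod 140).


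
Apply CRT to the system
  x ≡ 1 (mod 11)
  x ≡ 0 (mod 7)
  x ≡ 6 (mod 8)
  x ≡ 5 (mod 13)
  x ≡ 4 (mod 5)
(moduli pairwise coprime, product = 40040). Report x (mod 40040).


Product of moduli M = 11 · 7 · 8 · 13 · 5 = 40040.
Merge one congruence at a time:
  Start: x ≡ 1 (mod 11).
  Combine with x ≡ 0 (mod 7); new modulus lcm = 77.
    Write x = 1 + 11·t and substitute into x ≡ 0 (mod 7): 11·t ≡ 0 − 1 = -1 (mod 7).
    Reduce coefficients mod 7: 4·t ≡ 6 (mod 7).
    The inverse of 4 mod 7 is 2 (since 4·2 = 8 = 1·7 + 1), so t ≡ 2·6 = 12 ≡ 5 (mod 7).
    Then x = 1 + 11·5 = 56, valid modulo lcm(11, 7) = 77: x ≡ 56 (mod 77).
  Combine with x ≡ 6 (mod 8); new modulus lcm = 616.
    Write x = 56 + 77·t and substitute into x ≡ 6 (mod 8): 77·t ≡ 6 − 56 = -50 (mod 8).
    Reduce coefficients mod 8: 5·t ≡ 6 (mod 8).
    The inverse of 5 mod 8 is 5 (since 5·5 = 25 = 3·8 + 1), so t ≡ 5·6 = 30 ≡ 6 (mod 8).
    Then x = 56 + 77·6 = 518, valid modulo lcm(77, 8) = 616: x ≡ 518 (mod 616).
  Combine with x ≡ 5 (mod 13); new modulus lcm = 8008.
    Write x = 518 + 616·t and substitute into x ≡ 5 (mod 13): 616·t ≡ 5 − 518 = -513 (mod 13).
    Reduce coefficients mod 13: 5·t ≡ 7 (mod 13).
    The inverse of 5 mod 13 is 8 (since 5·8 = 40 = 3·13 + 1), so t ≡ 8·7 = 56 ≡ 4 (mod 13).
    Then x = 518 + 616·4 = 2982, valid modulo lcm(616, 13) = 8008: x ≡ 2982 (mod 8008).
  Combine with x ≡ 4 (mod 5); new modulus lcm = 40040.
    Write x = 2982 + 8008·t and substitute into x ≡ 4 (mod 5): 8008·t ≡ 4 − 2982 = -2978 (mod 5).
    Reduce coefficients mod 5: 3·t ≡ 2 (mod 5).
    The inverse of 3 mod 5 is 2 (since 3·2 = 6 = 1·5 + 1), so t ≡ 2·2 = 4 ≡ 4 (mod 5).
    Then x = 2982 + 8008·4 = 35014, valid modulo lcm(8008, 5) = 40040: x ≡ 35014 (mod 40040).
Verify against each original: 35014 mod 11 = 1, 35014 mod 7 = 0, 35014 mod 8 = 6, 35014 mod 13 = 5, 35014 mod 5 = 4.

x ≡ 35014 (mod 40040).


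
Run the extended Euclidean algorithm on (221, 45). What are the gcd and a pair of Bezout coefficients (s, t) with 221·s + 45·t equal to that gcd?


Euclidean algorithm on (221, 45) — divide until remainder is 0:
  221 = 4 · 45 + 41
  45 = 1 · 41 + 4
  41 = 10 · 4 + 1
  4 = 4 · 1 + 0
gcd(221, 45) = 1.
Track Bezout coefficients alongside the remainders: start with r₀ = 221 = a·1 + b·0 (s = 1, t = 0) and r₁ = 45 = a·0 + b·1 (s = 0, t = 1); each new remainder r_{k+1} = r_{k-1} − q_k·r_k inherits s_{k+1} = s_{k-1} − q_k·s_k, t_{k+1} = t_{k-1} − q_k·t_k, so r_k = a·s_k + b·t_k at every step:
  q = 4: r = 41, s = 1 − 4·0 = 1, t = 0 − 4·1 = -4  (check: 221·1 + 45·(-4) = 41)
  q = 1: r = 4, s = 0 − 1·1 = -1, t = 1 − 1·(-4) = 5  (check: 221·(-1) + 45·5 = 4)
  q = 10: r = 1, s = 1 − 10·(-1) = 11, t = -4 − 10·5 = -54  (check: 221·11 + 45·(-54) = 1)
The row with r = 1 (the gcd) gives the Bezout coefficients s = 11, t = -54.
Result: 221 · (11) + 45 · (-54) = 1.

gcd(221, 45) = 1; s = 11, t = -54 (check: 221·11 + 45·(-54) = 1).


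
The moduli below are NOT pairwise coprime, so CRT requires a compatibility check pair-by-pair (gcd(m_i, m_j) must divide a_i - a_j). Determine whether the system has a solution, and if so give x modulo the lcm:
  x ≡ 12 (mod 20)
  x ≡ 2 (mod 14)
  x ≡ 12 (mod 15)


Moduli 20, 14, 15 are not pairwise coprime, so CRT works modulo lcm(m_i) when all pairwise compatibility conditions hold.
Pairwise compatibility: gcd(m_i, m_j) must divide a_i - a_j for every pair.
Merge one congruence at a time:
  Start: x ≡ 12 (mod 20).
  Combine with x ≡ 2 (mod 14): gcd(20, 14) = 2; 2 - 12 = -10, which IS divisible by 2, so compatible.
    Write x = 12 + 20·t and substitute into x ≡ 2 (mod 14): 20·t ≡ 2 − 12 = -10 (mod 14).
    Divide the congruence (and modulus) by g = 2: 10·t ≡ -5 (mod 7).
    Reduce coefficients mod 7: 3·t ≡ 2 (mod 7).
    The inverse of 3 mod 7 is 5 (since 3·5 = 15 = 2·7 + 1), so t ≡ 5·2 = 10 ≡ 3 (mod 7).
    Then x = 12 + 20·3 = 72, valid modulo lcm(20, 14) = 140: x ≡ 72 (mod 140).
  Combine with x ≡ 12 (mod 15): gcd(140, 15) = 5; 12 - 72 = -60, which IS divisible by 5, so compatible.
    Write x = 72 + 140·t and substitute into x ≡ 12 (mod 15): 140·t ≡ 12 − 72 = -60 (mod 15).
    Divide the congruence (and modulus) by g = 5: 28·t ≡ -12 (mod 3).
    Reduce coefficients mod 3: 1·t ≡ 0 (mod 3).
    So t ≡ 0 (mod 3).
    Then x = 72 + 140·0 = 72, valid modulo lcm(140, 15) = 420: x ≡ 72 (mod 420).
Verify: 72 mod 20 = 12, 72 mod 14 = 2, 72 mod 15 = 12.

x ≡ 72 (mod 420).


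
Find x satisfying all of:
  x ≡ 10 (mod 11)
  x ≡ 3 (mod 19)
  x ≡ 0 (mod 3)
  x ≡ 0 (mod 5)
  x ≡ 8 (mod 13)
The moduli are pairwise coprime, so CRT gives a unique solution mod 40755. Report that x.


Product of moduli M = 11 · 19 · 3 · 5 · 13 = 40755.
Merge one congruence at a time:
  Start: x ≡ 10 (mod 11).
  Combine with x ≡ 3 (mod 19); new modulus lcm = 209.
    Write x = 10 + 11·t and substitute into x ≡ 3 (mod 19): 11·t ≡ 3 − 10 = -7 (mod 19).
    Reduce coefficients mod 19: 11·t ≡ 12 (mod 19).
    The inverse of 11 mod 19 is 7 (since 11·7 = 77 = 4·19 + 1), so t ≡ 7·12 = 84 ≡ 8 (mod 19).
    Then x = 10 + 11·8 = 98, valid modulo lcm(11, 19) = 209: x ≡ 98 (mod 209).
  Combine with x ≡ 0 (mod 3); new modulus lcm = 627.
    Write x = 98 + 209·t and substitute into x ≡ 0 (mod 3): 209·t ≡ 0 − 98 = -98 (mod 3).
    Reduce coefficients mod 3: 2·t ≡ 1 (mod 3).
    The inverse of 2 mod 3 is 2 (since 2·2 = 4 = 1·3 + 1), so t ≡ 2·1 = 2 ≡ 2 (mod 3).
    Then x = 98 + 209·2 = 516, valid modulo lcm(209, 3) = 627: x ≡ 516 (mod 627).
  Combine with x ≡ 0 (mod 5); new modulus lcm = 3135.
    Write x = 516 + 627·t and substitute into x ≡ 0 (mod 5): 627·t ≡ 0 − 516 = -516 (mod 5).
    Reduce coefficients mod 5: 2·t ≡ 4 (mod 5).
    The inverse of 2 mod 5 is 3 (since 2·3 = 6 = 1·5 + 1), so t ≡ 3·4 = 12 ≡ 2 (mod 5).
    Then x = 516 + 627·2 = 1770, valid modulo lcm(627, 5) = 3135: x ≡ 1770 (mod 3135).
  Combine with x ≡ 8 (mod 13); new modulus lcm = 40755.
    Write x = 1770 + 3135·t and substitute into x ≡ 8 (mod 13): 3135·t ≡ 8 − 1770 = -1762 (mod 13).
    Reduce coefficients mod 13: 2·t ≡ 6 (mod 13).
    The inverse of 2 mod 13 is 7 (since 2·7 = 14 = 1·13 + 1), so t ≡ 7·6 = 42 ≡ 3 (mod 13).
    Then x = 1770 + 3135·3 = 11175, valid modulo lcm(3135, 13) = 40755: x ≡ 11175 (mod 40755).
Verify against each original: 11175 mod 11 = 10, 11175 mod 19 = 3, 11175 mod 3 = 0, 11175 mod 5 = 0, 11175 mod 13 = 8.

x ≡ 11175 (mod 40755).


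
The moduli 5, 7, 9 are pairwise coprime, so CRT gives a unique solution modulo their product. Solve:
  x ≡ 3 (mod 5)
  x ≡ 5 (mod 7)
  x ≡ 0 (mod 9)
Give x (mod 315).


Moduli 5, 7, 9 are pairwise coprime; by CRT there is a unique solution modulo M = 5 · 7 · 9 = 315.
Solve pairwise, accumulating the modulus:
  Start with x ≡ 3 (mod 5).
  Combine with x ≡ 5 (mod 7): since gcd(5, 7) = 1, we get a unique residue mod 35.
    Write x = 3 + 5·t and substitute into x ≡ 5 (mod 7): 5·t ≡ 5 − 3 = 2 (mod 7).
    The inverse of 5 mod 7 is 3 (since 5·3 = 15 = 2·7 + 1), so t ≡ 3·2 = 6 ≡ 6 (mod 7).
    Then x = 3 + 5·6 = 33, valid modulo lcm(5, 7) = 35: x ≡ 33 (mod 35).
  Combine with x ≡ 0 (mod 9): since gcd(35, 9) = 1, we get a unique residue mod 315.
    Write x = 33 + 35·t and substitute into x ≡ 0 (mod 9): 35·t ≡ 0 − 33 = -33 (mod 9).
    Reduce coefficients mod 9: 8·t ≡ 3 (mod 9).
    The inverse of 8 mod 9 is 8 (since 8·8 = 64 = 7·9 + 1), so t ≡ 8·3 = 24 ≡ 6 (mod 9).
    Then x = 33 + 35·6 = 243, valid modulo lcm(35, 9) = 315: x ≡ 243 (mod 315).
Verify: 243 mod 5 = 3 ✓, 243 mod 7 = 5 ✓, 243 mod 9 = 0 ✓.

x ≡ 243 (mod 315).


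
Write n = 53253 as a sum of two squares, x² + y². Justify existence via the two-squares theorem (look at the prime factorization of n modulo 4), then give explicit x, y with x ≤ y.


Step 1: Factor n = 53253 = 3^2 · 61 · 97.
Step 2: Check the mod-4 condition on each prime factor: 3 ≡ 3 (mod 4), exponent 2 (must be even); 61 ≡ 1 (mod 4), exponent 1; 97 ≡ 1 (mod 4), exponent 1.
All primes ≡ 3 (mod 4) appear to even exponent (or don't appear), so by the two-squares theorem n IS expressible as a sum of two squares.
Step 3: Build a representation. Group n = k² · m with k = 3 and m = 61 · 97 = 5917 (a product of primes ≡ 1 (mod 4)); a representation of m scales to one of n via (k·x)² + (k·y)² = k²(x² + y²). Each prime p ≡ 1 (mod 4) is itself a sum of two squares; find a² by testing p − a² for a perfect square:
  61: 61 − 1² = 60, 61 − 2² = 57, 61 − 3² = 52, 61 − 4² = 45, 61 − 5² = 36 = 6² ⇒ 61 = 5² + 6².
  97: 97 − 1² = 96, 97 − 2² = 93, 97 − 3² = 88, 97 − 4² = 81 = 9² ⇒ 97 = 4² + 9².
  Combine using the Brahmagupta–Fibonacci identity (a² + b²)(c² + d²) = (ac − bd)² + (ad + bc)² = (ac + bd)² + (ad − bc)²:
  61 · 97 = 5917: from (5² + 6²)(4² + 9²), take (5·4 − 6·9, 5·9 + 6·4) = (20 − 54, 45 + 24) = (-34, 69); dropping signs (only squares matter) gives (34, 69); check 34² + 69² = 1156 + 4761 = 5917 ✓.
  Scale by k = 3: (3·34, 3·69) = (102, 207).
Step 4: Order so x ≤ y and verify: 102² + 207² = 10404 + 42849 = 53253 = n. ✓

n = 53253 = 102² + 207² (one valid representation with x ≤ y).


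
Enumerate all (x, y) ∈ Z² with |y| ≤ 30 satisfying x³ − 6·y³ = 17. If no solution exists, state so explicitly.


The equation is x³ - 6y³ = 17. For fixed y, x³ = 6·y³ + 17, so a solution requires the RHS to be a perfect cube.
Strategy: iterate y from -30 to 30, compute RHS = 6·y³ + 17, and check whether it is a (positive or negative) perfect cube.
Check small values of y:
  y = 0: RHS = 17 is not a perfect cube.
  y = 1: RHS = 23 is not a perfect cube.
  y = -1: RHS = 11 is not a perfect cube.
  y = 2: RHS = 65 is not a perfect cube.
  y = -2: RHS = -31 is not a perfect cube.
  y = 3: RHS = 179 is not a perfect cube.
  y = -3: RHS = -145 is not a perfect cube.
Continuing the search up to |y| = 30 finds no solutions either.
No (x, y) in the scanned range satisfies the equation.

No integer solutions with |y| ≤ 30.


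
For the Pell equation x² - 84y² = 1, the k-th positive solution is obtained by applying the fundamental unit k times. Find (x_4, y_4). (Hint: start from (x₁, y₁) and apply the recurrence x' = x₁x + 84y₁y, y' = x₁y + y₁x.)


Step 1: Find the fundamental solution (x₁, y₁) of x² - 84y² = 1.
  Expand √84 as a continued fraction. a₀ = ⌊√84⌋ = 9; iterate m_{k+1} = d_k·a_k − m_k, d_{k+1} = (84 − m_{k+1}²)/d_k, a_{k+1} = ⌊(a₀ + m_{k+1})/d_{k+1}⌋ (starting m₀ = 0, d₀ = 1), with convergents p_k = a_k·p_{k-1} + p_{k-2}, q_k = a_k·q_{k-1} + q_{k-2} (p₋₁ = 1, q₋₁ = 0):
  k = 0: a₀ = 9; p₀/q₀ = 9/1; p₀² − 84·q₀² = 81 − 84 = -3.
  k = 1: m = 9, d = 3, a = ⌊(9 + 9)/3⌋ = 6; p/q = (6·9 + 1)/(6·1 + 0) = 55/6; p² − 84·q² = 3025 − 3024 = 1.
  The first convergent with p² − 84·q² = 1 gives the fundamental solution (x₁, y₁) = (55, 6).
Step 2: Apply the recurrence (x_{n+1}, y_{n+1}) = (x₁x_n + 84y₁y_n, x₁y_n + y₁x_n) repeatedly.
  From (x_1, y_1) = (55, 6): x_2 = 55·55 + 84·6·6 = 6049; y_2 = 55·6 + 6·55 = 660.
  From (x_2, y_2) = (6049, 660): x_3 = 55·6049 + 84·6·660 = 665335; y_3 = 55·660 + 6·6049 = 72594.
  From (x_3, y_3) = (665335, 72594): x_4 = 55·665335 + 84·6·72594 = 73180801; y_4 = 55·72594 + 6·665335 = 7984680.
Step 3: Verify x_4² - 84·y_4² = 5355429635001601 - 5355429635001600 = 1 (should be 1). ✓

(x_1, y_1) = (55, 6); (x_4, y_4) = (73180801, 7984680).


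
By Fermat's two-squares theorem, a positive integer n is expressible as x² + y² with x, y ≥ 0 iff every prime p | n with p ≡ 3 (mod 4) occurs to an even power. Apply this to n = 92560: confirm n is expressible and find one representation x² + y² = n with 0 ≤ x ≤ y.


Step 1: Factor n = 92560 = 2^4 · 5 · 13 · 89.
Step 2: Check the mod-4 condition on each prime factor: 2 = 2 (special); 5 ≡ 1 (mod 4), exponent 1; 13 ≡ 1 (mod 4), exponent 1; 89 ≡ 1 (mod 4), exponent 1.
All primes ≡ 3 (mod 4) appear to even exponent (or don't appear), so by the two-squares theorem n IS expressible as a sum of two squares.
Step 3: Build a representation. Group n = k² · m with k = 4 and m = 5 · 13 · 89 = 5785 (a product of primes ≡ 1 (mod 4)); a representation of m scales to one of n via (k·x)² + (k·y)² = k²(x² + y²). Each prime p ≡ 1 (mod 4) is itself a sum of two squares; find a² by testing p − a² for a perfect square:
  5: 5 − 1² = 4 = 2² ⇒ 5 = 1² + 2².
  13: 13 − 1² = 12, 13 − 2² = 9 = 3² ⇒ 13 = 2² + 3².
  89: 89 − 1² = 88, 89 − 2² = 85, 89 − 3² = 80, 89 − 4² = 73, 89 − 5² = 64 = 8² ⇒ 89 = 5² + 8².
  Combine using the Brahmagupta–Fibonacci identity (a² + b²)(c² + d²) = (ac − bd)² + (ad + bc)² = (ac + bd)² + (ad − bc)²:
  5 · 13 = 65: from (1² + 2²)(2² + 3²), take (1·2 − 2·3, 1·3 + 2·2) = (2 − 6, 3 + 4) = (-4, 7); dropping signs (only squares matter) gives (4, 7); check 4² + 7² = 16 + 49 = 65 ✓.
  65 · 89 = 5785: from (4² + 7²)(5² + 8²), take (4·5 − 7·8, 4·8 + 7·5) = (20 − 56, 32 + 35) = (-36, 67); dropping signs (only squares matter) gives (36, 67); check 36² + 67² = 1296 + 4489 = 5785 ✓.
  Scale by k = 4: (4·36, 4·67) = (144, 268).
Step 4: Order so x ≤ y and verify: 144² + 268² = 20736 + 71824 = 92560 = n. ✓

n = 92560 = 144² + 268² (one valid representation with x ≤ y).


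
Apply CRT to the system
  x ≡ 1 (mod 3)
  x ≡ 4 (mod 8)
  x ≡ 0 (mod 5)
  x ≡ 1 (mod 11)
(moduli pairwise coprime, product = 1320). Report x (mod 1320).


Product of moduli M = 3 · 8 · 5 · 11 = 1320.
Merge one congruence at a time:
  Start: x ≡ 1 (mod 3).
  Combine with x ≡ 4 (mod 8); new modulus lcm = 24.
    Write x = 1 + 3·t and substitute into x ≡ 4 (mod 8): 3·t ≡ 4 − 1 = 3 (mod 8).
    The inverse of 3 mod 8 is 3 (since 3·3 = 9 = 1·8 + 1), so t ≡ 3·3 = 9 ≡ 1 (mod 8).
    Then x = 1 + 3·1 = 4, valid modulo lcm(3, 8) = 24: x ≡ 4 (mod 24).
  Combine with x ≡ 0 (mod 5); new modulus lcm = 120.
    Write x = 4 + 24·t and substitute into x ≡ 0 (mod 5): 24·t ≡ 0 − 4 = -4 (mod 5).
    Reduce coefficients mod 5: 4·t ≡ 1 (mod 5).
    The inverse of 4 mod 5 is 4 (since 4·4 = 16 = 3·5 + 1), so t ≡ 4·1 = 4 ≡ 4 (mod 5).
    Then x = 4 + 24·4 = 100, valid modulo lcm(24, 5) = 120: x ≡ 100 (mod 120).
  Combine with x ≡ 1 (mod 11); new modulus lcm = 1320.
    Write x = 100 + 120·t and substitute into x ≡ 1 (mod 11): 120·t ≡ 1 − 100 = -99 (mod 11).
    Reduce coefficients mod 11: 10·t ≡ 0 (mod 11).
    The inverse of 10 mod 11 is 10 (since 10·10 = 100 = 9·11 + 1), so t ≡ 10·0 = 0 ≡ 0 (mod 11).
    Then x = 100 + 120·0 = 100, valid modulo lcm(120, 11) = 1320: x ≡ 100 (mod 1320).
Verify against each original: 100 mod 3 = 1, 100 mod 8 = 4, 100 mod 5 = 0, 100 mod 11 = 1.

x ≡ 100 (mod 1320).


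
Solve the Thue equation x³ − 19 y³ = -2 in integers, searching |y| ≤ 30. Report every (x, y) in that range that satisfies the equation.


The equation is x³ - 19y³ = -2. For fixed y, x³ = 19·y³ − 2, so a solution requires the RHS to be a perfect cube.
Strategy: iterate y from -30 to 30, compute RHS = 19·y³ − 2, and check whether it is a (positive or negative) perfect cube.
Check small values of y:
  y = 0: RHS = -2 is not a perfect cube.
  y = 1: RHS = 17 is not a perfect cube.
  y = -1: RHS = -21 is not a perfect cube.
  y = 2: RHS = 150 is not a perfect cube.
  y = -2: RHS = -154 is not a perfect cube.
  y = 3: RHS = 511 is not a perfect cube.
  y = -3: RHS = -515 is not a perfect cube.
Continuing the search up to |y| = 30 finds no solutions either.
No (x, y) in the scanned range satisfies the equation.

No integer solutions with |y| ≤ 30.


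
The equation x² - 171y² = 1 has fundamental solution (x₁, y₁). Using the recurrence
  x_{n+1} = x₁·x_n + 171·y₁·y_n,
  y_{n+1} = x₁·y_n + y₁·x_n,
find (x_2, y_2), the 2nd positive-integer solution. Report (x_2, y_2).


Step 1: Find the fundamental solution (x₁, y₁) of x² - 171y² = 1.
  Expand √171 as a continued fraction. a₀ = ⌊√171⌋ = 13; iterate m_{k+1} = d_k·a_k − m_k, d_{k+1} = (171 − m_{k+1}²)/d_k, a_{k+1} = ⌊(a₀ + m_{k+1})/d_{k+1}⌋ (starting m₀ = 0, d₀ = 1), with convergents p_k = a_k·p_{k-1} + p_{k-2}, q_k = a_k·q_{k-1} + q_{k-2} (p₋₁ = 1, q₋₁ = 0):
  k = 0: a₀ = 13; p₀/q₀ = 13/1; p₀² − 171·q₀² = 169 − 171 = -2.
  k = 1: m = 13, d = 2, a = ⌊(13 + 13)/2⌋ = 13; p/q = (13·13 + 1)/(13·1 + 0) = 170/13; p² − 171·q² = 28900 − 28899 = 1.
  The first convergent with p² − 171·q² = 1 gives the fundamental solution (x₁, y₁) = (170, 13).
Step 2: Apply the recurrence (x_{n+1}, y_{n+1}) = (x₁x_n + 171y₁y_n, x₁y_n + y₁x_n) repeatedly.
  From (x_1, y_1) = (170, 13): x_2 = 170·170 + 171·13·13 = 57799; y_2 = 170·13 + 13·170 = 4420.
Step 3: Verify x_2² - 171·y_2² = 3340724401 - 3340724400 = 1 (should be 1). ✓

(x_1, y_1) = (170, 13); (x_2, y_2) = (57799, 4420).


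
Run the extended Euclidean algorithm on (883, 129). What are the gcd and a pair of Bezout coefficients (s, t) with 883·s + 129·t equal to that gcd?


Euclidean algorithm on (883, 129) — divide until remainder is 0:
  883 = 6 · 129 + 109
  129 = 1 · 109 + 20
  109 = 5 · 20 + 9
  20 = 2 · 9 + 2
  9 = 4 · 2 + 1
  2 = 2 · 1 + 0
gcd(883, 129) = 1.
Track Bezout coefficients alongside the remainders: start with r₀ = 883 = a·1 + b·0 (s = 1, t = 0) and r₁ = 129 = a·0 + b·1 (s = 0, t = 1); each new remainder r_{k+1} = r_{k-1} − q_k·r_k inherits s_{k+1} = s_{k-1} − q_k·s_k, t_{k+1} = t_{k-1} − q_k·t_k, so r_k = a·s_k + b·t_k at every step:
  q = 6: r = 109, s = 1 − 6·0 = 1, t = 0 − 6·1 = -6  (check: 883·1 + 129·(-6) = 109)
  q = 1: r = 20, s = 0 − 1·1 = -1, t = 1 − 1·(-6) = 7  (check: 883·(-1) + 129·7 = 20)
  q = 5: r = 9, s = 1 − 5·(-1) = 6, t = -6 − 5·7 = -41  (check: 883·6 + 129·(-41) = 9)
  q = 2: r = 2, s = -1 − 2·6 = -13, t = 7 − 2·(-41) = 89  (check: 883·(-13) + 129·89 = 2)
  q = 4: r = 1, s = 6 − 4·(-13) = 58, t = -41 − 4·89 = -397  (check: 883·58 + 129·(-397) = 1)
The row with r = 1 (the gcd) gives the Bezout coefficients s = 58, t = -397.
Result: 883 · (58) + 129 · (-397) = 1.

gcd(883, 129) = 1; s = 58, t = -397 (check: 883·58 + 129·(-397) = 1).


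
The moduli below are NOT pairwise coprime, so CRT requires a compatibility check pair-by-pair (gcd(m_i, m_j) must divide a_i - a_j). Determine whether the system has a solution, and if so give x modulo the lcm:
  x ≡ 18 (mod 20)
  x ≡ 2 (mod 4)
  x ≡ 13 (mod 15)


Moduli 20, 4, 15 are not pairwise coprime, so CRT works modulo lcm(m_i) when all pairwise compatibility conditions hold.
Pairwise compatibility: gcd(m_i, m_j) must divide a_i - a_j for every pair.
Merge one congruence at a time:
  Start: x ≡ 18 (mod 20).
  Combine with x ≡ 2 (mod 4): gcd(20, 4) = 4; 2 - 18 = -16, which IS divisible by 4, so compatible.
    Write x = 18 + 20·t and substitute into x ≡ 2 (mod 4): 20·t ≡ 2 − 18 = -16 (mod 4).
    Divide the congruence (and modulus) by g = 4: 5·t ≡ -4 (mod 1).
    Modulo 1 every t works; take t = 0.
    Then x = 18 + 20·0 = 18, valid modulo lcm(20, 4) = 20: x ≡ 18 (mod 20).
  Combine with x ≡ 13 (mod 15): gcd(20, 15) = 5; 13 - 18 = -5, which IS divisible by 5, so compatible.
    Write x = 18 + 20·t and substitute into x ≡ 13 (mod 15): 20·t ≡ 13 − 18 = -5 (mod 15).
    Divide the congruence (and modulus) by g = 5: 4·t ≡ -1 (mod 3).
    Reduce coefficients mod 3: 1·t ≡ 2 (mod 3).
    So t ≡ 2 (mod 3).
    Then x = 18 + 20·2 = 58, valid modulo lcm(20, 15) = 60: x ≡ 58 (mod 60).
Verify: 58 mod 20 = 18, 58 mod 4 = 2, 58 mod 15 = 13.

x ≡ 58 (mod 60).
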